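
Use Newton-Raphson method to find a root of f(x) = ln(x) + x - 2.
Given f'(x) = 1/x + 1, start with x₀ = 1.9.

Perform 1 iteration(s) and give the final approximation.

f(x) = ln(x) + x - 2
f'(x) = 1/x + 1
x₀ = 1.9

Newton-Raphson formula: x_{n+1} = x_n - f(x_n)/f'(x_n)

Iteration 1:
  f(1.900000) = 0.541854
  f'(1.900000) = 1.526316
  x_1 = 1.900000 - 0.541854/1.526316 = 1.544992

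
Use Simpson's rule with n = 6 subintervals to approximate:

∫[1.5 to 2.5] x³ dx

f(x) = x³
a = 1.5, b = 2.5, n = 6
h = (b - a)/n = 0.166667

Simpson's rule: (h/3)[f(x₀) + 4f(x₁) + 2f(x₂) + ... + f(xₙ)]

x_0 = 1.5000, f(x_0) = 3.375000, coefficient = 1
x_1 = 1.6667, f(x_1) = 4.629630, coefficient = 4
x_2 = 1.8333, f(x_2) = 6.162037, coefficient = 2
x_3 = 2.0000, f(x_3) = 8.000000, coefficient = 4
x_4 = 2.1667, f(x_4) = 10.171296, coefficient = 2
x_5 = 2.3333, f(x_5) = 12.703704, coefficient = 4
x_6 = 2.5000, f(x_6) = 15.625000, coefficient = 1

I ≈ (0.166667/3) × 153.000000 = 8.500000
Exact value: 8.500000
Error: 0.000000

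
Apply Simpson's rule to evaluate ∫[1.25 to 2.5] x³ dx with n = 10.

f(x) = x³
a = 1.25, b = 2.5, n = 10
h = (b - a)/n = 0.125000

Simpson's rule: (h/3)[f(x₀) + 4f(x₁) + 2f(x₂) + ... + f(xₙ)]

x_0 = 1.2500, f(x_0) = 1.953125, coefficient = 1
x_1 = 1.3750, f(x_1) = 2.599609, coefficient = 4
x_2 = 1.5000, f(x_2) = 3.375000, coefficient = 2
x_3 = 1.6250, f(x_3) = 4.291016, coefficient = 4
x_4 = 1.7500, f(x_4) = 5.359375, coefficient = 2
x_5 = 1.8750, f(x_5) = 6.591797, coefficient = 4
x_6 = 2.0000, f(x_6) = 8.000000, coefficient = 2
x_7 = 2.1250, f(x_7) = 9.595703, coefficient = 4
x_8 = 2.2500, f(x_8) = 11.390625, coefficient = 2
x_9 = 2.3750, f(x_9) = 13.396484, coefficient = 4
x_10 = 2.5000, f(x_10) = 15.625000, coefficient = 1

I ≈ (0.125000/3) × 219.726562 = 9.155273
Exact value: 9.155273
Error: 0.000000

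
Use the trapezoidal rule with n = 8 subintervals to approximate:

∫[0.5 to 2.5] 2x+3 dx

f(x) = 2x+3
a = 0.5, b = 2.5, n = 8
h = (b - a)/n = 0.250000

Trapezoidal rule: (h/2)[f(x₀) + 2f(x₁) + 2f(x₂) + ... + f(xₙ)]

x_0 = 0.5000, f(x_0) = 4.000000, coefficient = 1
x_1 = 0.7500, f(x_1) = 4.500000, coefficient = 2
x_2 = 1.0000, f(x_2) = 5.000000, coefficient = 2
x_3 = 1.2500, f(x_3) = 5.500000, coefficient = 2
x_4 = 1.5000, f(x_4) = 6.000000, coefficient = 2
x_5 = 1.7500, f(x_5) = 6.500000, coefficient = 2
x_6 = 2.0000, f(x_6) = 7.000000, coefficient = 2
x_7 = 2.2500, f(x_7) = 7.500000, coefficient = 2
x_8 = 2.5000, f(x_8) = 8.000000, coefficient = 1

I ≈ (0.250000/2) × 96.000000 = 12.000000
Exact value: 12.000000
Error: 0.000000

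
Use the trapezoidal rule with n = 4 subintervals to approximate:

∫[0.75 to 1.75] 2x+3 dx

f(x) = 2x+3
a = 0.75, b = 1.75, n = 4
h = (b - a)/n = 0.250000

Trapezoidal rule: (h/2)[f(x₀) + 2f(x₁) + 2f(x₂) + ... + f(xₙ)]

x_0 = 0.7500, f(x_0) = 4.500000, coefficient = 1
x_1 = 1.0000, f(x_1) = 5.000000, coefficient = 2
x_2 = 1.2500, f(x_2) = 5.500000, coefficient = 2
x_3 = 1.5000, f(x_3) = 6.000000, coefficient = 2
x_4 = 1.7500, f(x_4) = 6.500000, coefficient = 1

I ≈ (0.250000/2) × 44.000000 = 5.500000
Exact value: 5.500000
Error: 0.000000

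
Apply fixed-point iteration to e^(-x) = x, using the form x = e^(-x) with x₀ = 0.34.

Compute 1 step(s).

Equation: e^(-x) = x
Fixed-point form: x = e^(-x)
x₀ = 0.34

x_1 = g(0.340000) = 0.711770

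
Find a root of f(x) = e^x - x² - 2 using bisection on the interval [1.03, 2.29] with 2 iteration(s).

f(x) = e^x - x² - 2
Initial interval: [1.03, 2.29]

Iteration 1:
  c_1 = (1.030000 + 2.290000)/2 = 1.660000
  f(c_1) = f(1.660000) = 0.503711
  f(a) × f(c) < 0, new interval: [1.030000, 1.660000]
Iteration 2:
  c_2 = (1.030000 + 1.660000)/2 = 1.345000
  f(c_2) = f(1.345000) = 0.029162
  f(a) × f(c) < 0, new interval: [1.030000, 1.345000]

After 2 iteration(s), the approximation is c_2 = 1.345000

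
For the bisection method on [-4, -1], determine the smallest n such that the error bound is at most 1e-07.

We need (b-a)/2^n ≤ 1e-07
(-1 - (-4))/2^n ≤ 1e-07
3/2^n ≤ 1e-07
2^n ≥ 30000000
n ≥ log₂(30000000) = 24.84
n ≥ 25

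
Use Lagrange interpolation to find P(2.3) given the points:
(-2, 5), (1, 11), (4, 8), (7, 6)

Lagrange interpolation formula:
P(x) = Σ yᵢ × Lᵢ(x)
where Lᵢ(x) = Π_{j≠i} (x - xⱼ)/(xᵢ - xⱼ)

L_0(2.3) = (2.3 - 1)/(-2 - 1) × (2.3 - 4)/(-2 - 4) × (2.3 - 7)/(-2 - 7) = -0.064117
L_1(2.3) = (2.3 - (-2))/(1 - (-2)) × (2.3 - 4)/(1 - 4) × (2.3 - 7)/(1 - 7) = 0.636241
L_2(2.3) = (2.3 - (-2))/(4 - (-2)) × (2.3 - 1)/(4 - 1) × (2.3 - 7)/(4 - 7) = 0.486537
L_3(2.3) = (2.3 - (-2))/(7 - (-2)) × (2.3 - 1)/(7 - 1) × (2.3 - 4)/(7 - 4) = -0.058660

P(2.3) = 5×L_0(2.3) + 11×L_1(2.3) + 8×L_2(2.3) + 6×L_3(2.3)
P(2.3) = 10.218395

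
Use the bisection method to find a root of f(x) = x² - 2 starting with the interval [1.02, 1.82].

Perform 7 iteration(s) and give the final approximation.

f(x) = x² - 2
Initial interval: [1.02, 1.82]

Iteration 1:
  c_1 = (1.020000 + 1.820000)/2 = 1.420000
  f(c_1) = f(1.420000) = 0.016400
  f(a) × f(c) < 0, new interval: [1.020000, 1.420000]
Iteration 2:
  c_2 = (1.020000 + 1.420000)/2 = 1.220000
  f(c_2) = f(1.220000) = -0.511600
  f(a) × f(c) ≥ 0, new interval: [1.220000, 1.420000]
Iteration 3:
  c_3 = (1.220000 + 1.420000)/2 = 1.320000
  f(c_3) = f(1.320000) = -0.257600
  f(a) × f(c) ≥ 0, new interval: [1.320000, 1.420000]
Iteration 4:
  c_4 = (1.320000 + 1.420000)/2 = 1.370000
  f(c_4) = f(1.370000) = -0.123100
  f(a) × f(c) ≥ 0, new interval: [1.370000, 1.420000]
Iteration 5:
  c_5 = (1.370000 + 1.420000)/2 = 1.395000
  f(c_5) = f(1.395000) = -0.053975
  f(a) × f(c) ≥ 0, new interval: [1.395000, 1.420000]
Iteration 6:
  c_6 = (1.395000 + 1.420000)/2 = 1.407500
  f(c_6) = f(1.407500) = -0.018944
  f(a) × f(c) ≥ 0, new interval: [1.407500, 1.420000]
Iteration 7:
  c_7 = (1.407500 + 1.420000)/2 = 1.413750
  f(c_7) = f(1.413750) = -0.001311
  f(a) × f(c) ≥ 0, new interval: [1.413750, 1.420000]

After 7 iteration(s), the approximation is c_7 = 1.413750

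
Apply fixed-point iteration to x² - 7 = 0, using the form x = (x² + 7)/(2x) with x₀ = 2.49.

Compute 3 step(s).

Equation: x² - 7 = 0
Fixed-point form: x = (x² + 7)/(2x)
x₀ = 2.49

x_1 = g(2.490000) = 2.650622
x_2 = g(2.650622) = 2.645756
x_3 = g(2.645756) = 2.645751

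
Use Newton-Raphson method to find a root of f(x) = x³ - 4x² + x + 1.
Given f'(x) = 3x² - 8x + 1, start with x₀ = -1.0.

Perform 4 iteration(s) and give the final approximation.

f(x) = x³ - 4x² + x + 1
f'(x) = 3x² - 8x + 1
x₀ = -1.0

Newton-Raphson formula: x_{n+1} = x_n - f(x_n)/f'(x_n)

Iteration 1:
  f(-1.000000) = -5.000000
  f'(-1.000000) = 12.000000
  x_1 = -1.000000 - (-5.000000)/12.000000 = -0.583333
Iteration 2:
  f(-0.583333) = -1.142940
  f'(-0.583333) = 6.687500
  x_2 = -0.583333 - (-1.142940)/6.687500 = -0.412426
Iteration 3:
  f(-0.412426) = -0.162961
  f'(-0.412426) = 4.809698
  x_3 = -0.412426 - (-0.162961)/4.809698 = -0.378545
Iteration 4:
  f(-0.378545) = -0.005973
  f'(-0.378545) = 4.458247
  x_4 = -0.378545 - (-0.005973)/4.458247 = -0.377205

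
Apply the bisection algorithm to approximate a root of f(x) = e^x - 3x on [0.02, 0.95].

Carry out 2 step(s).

f(x) = e^x - 3x
Initial interval: [0.02, 0.95]

Iteration 1:
  c_1 = (0.020000 + 0.950000)/2 = 0.485000
  f(c_1) = f(0.485000) = 0.169175
  f(a) × f(c) ≥ 0, new interval: [0.485000, 0.950000]
Iteration 2:
  c_2 = (0.485000 + 0.950000)/2 = 0.717500
  f(c_2) = f(0.717500) = -0.103196
  f(a) × f(c) < 0, new interval: [0.485000, 0.717500]

After 2 iteration(s), the approximation is c_2 = 0.717500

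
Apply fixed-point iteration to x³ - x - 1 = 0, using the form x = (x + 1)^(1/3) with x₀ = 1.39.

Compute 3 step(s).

Equation: x³ - x - 1 = 0
Fixed-point form: x = (x + 1)^(1/3)
x₀ = 1.39

x_1 = g(1.390000) = 1.337004
x_2 = g(1.337004) = 1.327048
x_3 = g(1.327048) = 1.325160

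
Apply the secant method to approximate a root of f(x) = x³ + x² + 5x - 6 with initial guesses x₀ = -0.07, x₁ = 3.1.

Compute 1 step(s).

f(x) = x³ + x² + 5x - 6
x₀ = -0.07, x₁ = 3.1

Secant formula: x_{n+1} = x_n - f(x_n)(x_n - x_{n-1})/(f(x_n) - f(x_{n-1}))

Iteration 1:
  f(-0.070000) = -6.345443
  f(3.100000) = 48.901000
  x_2 = 3.100000 - 48.901000×(3.100000 - (-0.070000))/(48.901000 - (-6.345443))
       = 0.294097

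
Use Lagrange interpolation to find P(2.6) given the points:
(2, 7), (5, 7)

Lagrange interpolation formula:
P(x) = Σ yᵢ × Lᵢ(x)
where Lᵢ(x) = Π_{j≠i} (x - xⱼ)/(xᵢ - xⱼ)

L_0(2.6) = (2.6 - 5)/(2 - 5) = 0.800000
L_1(2.6) = (2.6 - 2)/(5 - 2) = 0.200000

P(2.6) = 7×L_0(2.6) + 7×L_1(2.6)
P(2.6) = 7.000000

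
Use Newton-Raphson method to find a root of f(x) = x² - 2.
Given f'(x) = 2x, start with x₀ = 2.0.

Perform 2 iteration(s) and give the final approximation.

f(x) = x² - 2
f'(x) = 2x
x₀ = 2.0

Newton-Raphson formula: x_{n+1} = x_n - f(x_n)/f'(x_n)

Iteration 1:
  f(2.000000) = 2.000000
  f'(2.000000) = 4.000000
  x_1 = 2.000000 - 2.000000/4.000000 = 1.500000
Iteration 2:
  f(1.500000) = 0.250000
  f'(1.500000) = 3.000000
  x_2 = 1.500000 - 0.250000/3.000000 = 1.416667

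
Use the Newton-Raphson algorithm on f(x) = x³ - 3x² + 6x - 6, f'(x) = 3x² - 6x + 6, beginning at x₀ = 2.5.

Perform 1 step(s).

f(x) = x³ - 3x² + 6x - 6
f'(x) = 3x² - 6x + 6
x₀ = 2.5

Newton-Raphson formula: x_{n+1} = x_n - f(x_n)/f'(x_n)

Iteration 1:
  f(2.500000) = 5.875000
  f'(2.500000) = 9.750000
  x_1 = 2.500000 - 5.875000/9.750000 = 1.897436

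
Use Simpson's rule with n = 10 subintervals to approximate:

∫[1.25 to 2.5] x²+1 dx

f(x) = x²+1
a = 1.25, b = 2.5, n = 10
h = (b - a)/n = 0.125000

Simpson's rule: (h/3)[f(x₀) + 4f(x₁) + 2f(x₂) + ... + f(xₙ)]

x_0 = 1.2500, f(x_0) = 2.562500, coefficient = 1
x_1 = 1.3750, f(x_1) = 2.890625, coefficient = 4
x_2 = 1.5000, f(x_2) = 3.250000, coefficient = 2
x_3 = 1.6250, f(x_3) = 3.640625, coefficient = 4
x_4 = 1.7500, f(x_4) = 4.062500, coefficient = 2
x_5 = 1.8750, f(x_5) = 4.515625, coefficient = 4
x_6 = 2.0000, f(x_6) = 5.000000, coefficient = 2
x_7 = 2.1250, f(x_7) = 5.515625, coefficient = 4
x_8 = 2.2500, f(x_8) = 6.062500, coefficient = 2
x_9 = 2.3750, f(x_9) = 6.640625, coefficient = 4
x_10 = 2.5000, f(x_10) = 7.250000, coefficient = 1

I ≈ (0.125000/3) × 139.375000 = 5.807292
Exact value: 5.807292
Error: 0.000000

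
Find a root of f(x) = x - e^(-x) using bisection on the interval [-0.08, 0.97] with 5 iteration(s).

f(x) = x - e^(-x)
Initial interval: [-0.08, 0.97]

Iteration 1:
  c_1 = (-0.080000 + 0.970000)/2 = 0.445000
  f(c_1) = f(0.445000) = -0.195824
  f(a) × f(c) ≥ 0, new interval: [0.445000, 0.970000]
Iteration 2:
  c_2 = (0.445000 + 0.970000)/2 = 0.707500
  f(c_2) = f(0.707500) = 0.214625
  f(a) × f(c) < 0, new interval: [0.445000, 0.707500]
Iteration 3:
  c_3 = (0.445000 + 0.707500)/2 = 0.576250
  f(c_3) = f(0.576250) = 0.014248
  f(a) × f(c) < 0, new interval: [0.445000, 0.576250]
Iteration 4:
  c_4 = (0.445000 + 0.576250)/2 = 0.510625
  f(c_4) = f(0.510625) = -0.089495
  f(a) × f(c) ≥ 0, new interval: [0.510625, 0.576250]
Iteration 5:
  c_5 = (0.510625 + 0.576250)/2 = 0.543438
  f(c_5) = f(0.543438) = -0.037311
  f(a) × f(c) ≥ 0, new interval: [0.543438, 0.576250]

After 5 iteration(s), the approximation is c_5 = 0.543438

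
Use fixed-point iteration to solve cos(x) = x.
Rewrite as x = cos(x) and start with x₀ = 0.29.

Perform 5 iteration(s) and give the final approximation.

Equation: cos(x) = x
Fixed-point form: x = cos(x)
x₀ = 0.29

x_1 = g(0.290000) = 0.958244
x_2 = g(0.958244) = 0.574958
x_3 = g(0.574958) = 0.839215
x_4 = g(0.839215) = 0.668047
x_5 = g(0.668047) = 0.785033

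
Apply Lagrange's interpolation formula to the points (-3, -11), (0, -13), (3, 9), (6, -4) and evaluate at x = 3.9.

Lagrange interpolation formula:
P(x) = Σ yᵢ × Lᵢ(x)
where Lᵢ(x) = Π_{j≠i} (x - xⱼ)/(xᵢ - xⱼ)

L_0(3.9) = (3.9 - 0)/(-3 - 0) × (3.9 - 3)/(-3 - 3) × (3.9 - 6)/(-3 - 6) = 0.045500
L_1(3.9) = (3.9 - (-3))/(0 - (-3)) × (3.9 - 3)/(0 - 3) × (3.9 - 6)/(0 - 6) = -0.241500
L_2(3.9) = (3.9 - (-3))/(3 - (-3)) × (3.9 - 0)/(3 - 0) × (3.9 - 6)/(3 - 6) = 1.046500
L_3(3.9) = (3.9 - (-3))/(6 - (-3)) × (3.9 - 0)/(6 - 0) × (3.9 - 3)/(6 - 3) = 0.149500

P(3.9) = (-11)×L_0(3.9) + (-13)×L_1(3.9) + 9×L_2(3.9) + (-4)×L_3(3.9)
P(3.9) = 11.459500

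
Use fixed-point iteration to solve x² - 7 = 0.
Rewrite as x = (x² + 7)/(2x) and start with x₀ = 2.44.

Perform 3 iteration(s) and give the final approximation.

Equation: x² - 7 = 0
Fixed-point form: x = (x² + 7)/(2x)
x₀ = 2.44

x_1 = g(2.440000) = 2.654426
x_2 = g(2.654426) = 2.645765
x_3 = g(2.645765) = 2.645751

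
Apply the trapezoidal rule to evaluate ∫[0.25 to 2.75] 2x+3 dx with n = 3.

f(x) = 2x+3
a = 0.25, b = 2.75, n = 3
h = (b - a)/n = 0.833333

Trapezoidal rule: (h/2)[f(x₀) + 2f(x₁) + 2f(x₂) + ... + f(xₙ)]

x_0 = 0.2500, f(x_0) = 3.500000, coefficient = 1
x_1 = 1.0833, f(x_1) = 5.166667, coefficient = 2
x_2 = 1.9167, f(x_2) = 6.833333, coefficient = 2
x_3 = 2.7500, f(x_3) = 8.500000, coefficient = 1

I ≈ (0.833333/2) × 36.000000 = 15.000000
Exact value: 15.000000
Error: 0.000000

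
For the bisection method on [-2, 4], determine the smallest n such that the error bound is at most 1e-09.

We need (b-a)/2^n ≤ 1e-09
(4 - (-2))/2^n ≤ 1e-09
6/2^n ≤ 1e-09
2^n ≥ 6000000000
n ≥ log₂(6000000000) = 32.48
n ≥ 33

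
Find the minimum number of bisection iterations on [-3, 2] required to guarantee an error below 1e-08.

We need (b-a)/2^n ≤ 1e-08
(2 - (-3))/2^n ≤ 1e-08
5/2^n ≤ 1e-08
2^n ≥ 500000000
n ≥ log₂(500000000) = 28.90
n ≥ 29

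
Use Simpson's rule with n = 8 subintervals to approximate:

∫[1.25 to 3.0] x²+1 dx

f(x) = x²+1
a = 1.25, b = 3.0, n = 8
h = (b - a)/n = 0.218750

Simpson's rule: (h/3)[f(x₀) + 4f(x₁) + 2f(x₂) + ... + f(xₙ)]

x_0 = 1.2500, f(x_0) = 2.562500, coefficient = 1
x_1 = 1.4688, f(x_1) = 3.157227, coefficient = 4
x_2 = 1.6875, f(x_2) = 3.847656, coefficient = 2
x_3 = 1.9062, f(x_3) = 4.633789, coefficient = 4
x_4 = 2.1250, f(x_4) = 5.515625, coefficient = 2
x_5 = 2.3438, f(x_5) = 6.493164, coefficient = 4
x_6 = 2.5625, f(x_6) = 7.566406, coefficient = 2
x_7 = 2.7812, f(x_7) = 8.735352, coefficient = 4
x_8 = 3.0000, f(x_8) = 10.000000, coefficient = 1

I ≈ (0.218750/3) × 138.500000 = 10.098958
Exact value: 10.098958
Error: 0.000000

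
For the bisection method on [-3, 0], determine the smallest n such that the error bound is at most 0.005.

We need (b-a)/2^n ≤ 0.005
(0 - (-3))/2^n ≤ 0.005
3/2^n ≤ 0.005
2^n ≥ 600
n ≥ log₂(600) = 9.23
n ≥ 10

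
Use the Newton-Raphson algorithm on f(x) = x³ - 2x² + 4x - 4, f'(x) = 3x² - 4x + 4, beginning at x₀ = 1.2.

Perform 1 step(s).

f(x) = x³ - 2x² + 4x - 4
f'(x) = 3x² - 4x + 4
x₀ = 1.2

Newton-Raphson formula: x_{n+1} = x_n - f(x_n)/f'(x_n)

Iteration 1:
  f(1.200000) = -0.352000
  f'(1.200000) = 3.520000
  x_1 = 1.200000 - (-0.352000)/3.520000 = 1.300000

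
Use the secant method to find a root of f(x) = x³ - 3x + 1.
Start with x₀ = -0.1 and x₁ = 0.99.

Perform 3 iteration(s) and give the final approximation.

f(x) = x³ - 3x + 1
x₀ = -0.1, x₁ = 0.99

Secant formula: x_{n+1} = x_n - f(x_n)(x_n - x_{n-1})/(f(x_n) - f(x_{n-1}))

Iteration 1:
  f(-0.100000) = 1.299000
  f(0.990000) = -0.999701
  x_2 = 0.990000 - (-0.999701)×(0.990000 - (-0.100000))/(-0.999701 - 1.299000)
       = 0.515961
Iteration 2:
  f(0.990000) = -0.999701
  f(0.515961) = -0.410526
  x_3 = 0.515961 - (-0.410526)×(0.515961 - 0.990000)/(-0.410526 - (-0.999701))
       = 0.185660
Iteration 3:
  f(0.515961) = -0.410526
  f(0.185660) = 0.449421
  x_4 = 0.185660 - 0.449421×(0.185660 - 0.515961)/(0.449421 - (-0.410526))
       = 0.358280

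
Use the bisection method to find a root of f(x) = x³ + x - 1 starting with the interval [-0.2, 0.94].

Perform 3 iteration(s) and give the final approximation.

f(x) = x³ + x - 1
Initial interval: [-0.2, 0.94]

Iteration 1:
  c_1 = (-0.200000 + 0.940000)/2 = 0.370000
  f(c_1) = f(0.370000) = -0.579347
  f(a) × f(c) ≥ 0, new interval: [0.370000, 0.940000]
Iteration 2:
  c_2 = (0.370000 + 0.940000)/2 = 0.655000
  f(c_2) = f(0.655000) = -0.063989
  f(a) × f(c) ≥ 0, new interval: [0.655000, 0.940000]
Iteration 3:
  c_3 = (0.655000 + 0.940000)/2 = 0.797500
  f(c_3) = f(0.797500) = 0.304715
  f(a) × f(c) < 0, new interval: [0.655000, 0.797500]

After 3 iteration(s), the approximation is c_3 = 0.797500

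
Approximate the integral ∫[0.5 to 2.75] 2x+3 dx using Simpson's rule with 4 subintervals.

f(x) = 2x+3
a = 0.5, b = 2.75, n = 4
h = (b - a)/n = 0.562500

Simpson's rule: (h/3)[f(x₀) + 4f(x₁) + 2f(x₂) + ... + f(xₙ)]

x_0 = 0.5000, f(x_0) = 4.000000, coefficient = 1
x_1 = 1.0625, f(x_1) = 5.125000, coefficient = 4
x_2 = 1.6250, f(x_2) = 6.250000, coefficient = 2
x_3 = 2.1875, f(x_3) = 7.375000, coefficient = 4
x_4 = 2.7500, f(x_4) = 8.500000, coefficient = 1

I ≈ (0.562500/3) × 75.000000 = 14.062500
Exact value: 14.062500
Error: 0.000000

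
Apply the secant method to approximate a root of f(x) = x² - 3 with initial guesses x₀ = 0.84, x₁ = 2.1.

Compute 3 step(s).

f(x) = x² - 3
x₀ = 0.84, x₁ = 2.1

Secant formula: x_{n+1} = x_n - f(x_n)(x_n - x_{n-1})/(f(x_n) - f(x_{n-1}))

Iteration 1:
  f(0.840000) = -2.294400
  f(2.100000) = 1.410000
  x_2 = 2.100000 - 1.410000×(2.100000 - 0.840000)/(1.410000 - (-2.294400))
       = 1.620408
Iteration 2:
  f(2.100000) = 1.410000
  f(1.620408) = -0.374277
  x_3 = 1.620408 - (-0.374277)×(1.620408 - 2.100000)/(-0.374277 - 1.410000)
       = 1.721009
Iteration 3:
  f(1.620408) = -0.374277
  f(1.721009) = -0.038127
  x_4 = 1.721009 - (-0.038127)×(1.721009 - 1.620408)/(-0.038127 - (-0.374277))
       = 1.732420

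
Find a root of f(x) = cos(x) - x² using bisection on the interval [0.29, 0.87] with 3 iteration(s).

f(x) = cos(x) - x²
Initial interval: [0.29, 0.87]

Iteration 1:
  c_1 = (0.290000 + 0.870000)/2 = 0.580000
  f(c_1) = f(0.580000) = 0.500063
  f(a) × f(c) ≥ 0, new interval: [0.580000, 0.870000]
Iteration 2:
  c_2 = (0.580000 + 0.870000)/2 = 0.725000
  f(c_2) = f(0.725000) = 0.222874
  f(a) × f(c) ≥ 0, new interval: [0.725000, 0.870000]
Iteration 3:
  c_3 = (0.725000 + 0.870000)/2 = 0.797500
  f(c_3) = f(0.797500) = 0.062492
  f(a) × f(c) ≥ 0, new interval: [0.797500, 0.870000]

After 3 iteration(s), the approximation is c_3 = 0.797500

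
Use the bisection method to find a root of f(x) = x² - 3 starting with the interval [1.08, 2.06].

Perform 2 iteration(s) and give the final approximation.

f(x) = x² - 3
Initial interval: [1.08, 2.06]

Iteration 1:
  c_1 = (1.080000 + 2.060000)/2 = 1.570000
  f(c_1) = f(1.570000) = -0.535100
  f(a) × f(c) ≥ 0, new interval: [1.570000, 2.060000]
Iteration 2:
  c_2 = (1.570000 + 2.060000)/2 = 1.815000
  f(c_2) = f(1.815000) = 0.294225
  f(a) × f(c) < 0, new interval: [1.570000, 1.815000]

After 2 iteration(s), the approximation is c_2 = 1.815000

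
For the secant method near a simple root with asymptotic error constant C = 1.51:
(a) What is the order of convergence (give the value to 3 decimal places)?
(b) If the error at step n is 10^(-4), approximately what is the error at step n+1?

(a) Secant method has superlinear convergence with order φ = (1+√5)/2 ≈ 1.618.
    This means |e_{n+1}| ≈ C|e_n|^1.618.

(b) With |e_n| = 10^(-4) and C = 1.51:
    |e_{n+1}| ≈ 1.51 × (10^(-4))^1.618 = 1.51 × 10^(-6.47)

(a) ≈ 1.618 (golden ratio); (b) |e_{n+1}| ≈ 5.091e-07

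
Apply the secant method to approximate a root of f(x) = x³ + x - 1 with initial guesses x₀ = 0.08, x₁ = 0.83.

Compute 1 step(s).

f(x) = x³ + x - 1
x₀ = 0.08, x₁ = 0.83

Secant formula: x_{n+1} = x_n - f(x_n)(x_n - x_{n-1})/(f(x_n) - f(x_{n-1}))

Iteration 1:
  f(0.080000) = -0.919488
  f(0.830000) = 0.401787
  x_2 = 0.830000 - 0.401787×(0.830000 - 0.080000)/(0.401787 - (-0.919488))
       = 0.601932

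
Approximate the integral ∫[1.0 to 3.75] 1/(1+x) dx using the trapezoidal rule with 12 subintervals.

f(x) = 1/(1+x)
a = 1.0, b = 3.75, n = 12
h = (b - a)/n = 0.229167

Trapezoidal rule: (h/2)[f(x₀) + 2f(x₁) + 2f(x₂) + ... + f(xₙ)]

x_0 = 1.0000, f(x_0) = 0.500000, coefficient = 1
x_1 = 1.2292, f(x_1) = 0.448598, coefficient = 2
x_2 = 1.4583, f(x_2) = 0.406780, coefficient = 2
x_3 = 1.6875, f(x_3) = 0.372093, coefficient = 2
x_4 = 1.9167, f(x_4) = 0.342857, coefficient = 2
x_5 = 2.1458, f(x_5) = 0.317881, coefficient = 2
x_6 = 2.3750, f(x_6) = 0.296296, coefficient = 2
x_7 = 2.6042, f(x_7) = 0.277457, coefficient = 2
x_8 = 2.8333, f(x_8) = 0.260870, coefficient = 2
x_9 = 3.0625, f(x_9) = 0.246154, coefficient = 2
x_10 = 3.2917, f(x_10) = 0.233010, coefficient = 2
x_11 = 3.5208, f(x_11) = 0.221198, coefficient = 2
x_12 = 3.7500, f(x_12) = 0.210526, coefficient = 1

I ≈ (0.229167/2) × 7.556912 = 0.865896
Exact value: 0.864997
Error: 0.000899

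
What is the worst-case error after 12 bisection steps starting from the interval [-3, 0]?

Bisection error bound: |error| ≤ (b-a)/2^n
|error| ≤ (0 - (-3))/2^12 = 3/2^12
|error| ≤ 0.0007324219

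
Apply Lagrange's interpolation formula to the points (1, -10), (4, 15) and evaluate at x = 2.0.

Lagrange interpolation formula:
P(x) = Σ yᵢ × Lᵢ(x)
where Lᵢ(x) = Π_{j≠i} (x - xⱼ)/(xᵢ - xⱼ)

L_0(2.0) = (2.0 - 4)/(1 - 4) = 0.666667
L_1(2.0) = (2.0 - 1)/(4 - 1) = 0.333333

P(2.0) = (-10)×L_0(2.0) + 15×L_1(2.0)
P(2.0) = -1.666667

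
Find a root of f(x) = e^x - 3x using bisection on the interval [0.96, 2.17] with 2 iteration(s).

f(x) = e^x - 3x
Initial interval: [0.96, 2.17]

Iteration 1:
  c_1 = (0.960000 + 2.170000)/2 = 1.565000
  f(c_1) = f(1.565000) = 0.087675
  f(a) × f(c) < 0, new interval: [0.960000, 1.565000]
Iteration 2:
  c_2 = (0.960000 + 1.565000)/2 = 1.262500
  f(c_2) = f(1.262500) = -0.253254
  f(a) × f(c) ≥ 0, new interval: [1.262500, 1.565000]

After 2 iteration(s), the approximation is c_2 = 1.262500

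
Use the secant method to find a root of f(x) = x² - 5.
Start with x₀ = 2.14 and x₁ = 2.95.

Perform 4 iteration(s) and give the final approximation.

f(x) = x² - 5
x₀ = 2.14, x₁ = 2.95

Secant formula: x_{n+1} = x_n - f(x_n)(x_n - x_{n-1})/(f(x_n) - f(x_{n-1}))

Iteration 1:
  f(2.140000) = -0.420400
  f(2.950000) = 3.702500
  x_2 = 2.950000 - 3.702500×(2.950000 - 2.140000)/(3.702500 - (-0.420400))
       = 2.222593
Iteration 2:
  f(2.950000) = 3.702500
  f(2.222593) = -0.060079
  x_3 = 2.222593 - (-0.060079)×(2.222593 - 2.950000)/(-0.060079 - 3.702500)
       = 2.234208
Iteration 3:
  f(2.222593) = -0.060079
  f(2.234208) = -0.008314
  x_4 = 2.234208 - (-0.008314)×(2.234208 - 2.222593)/(-0.008314 - (-0.060079))
       = 2.236074
Iteration 4:
  f(2.234208) = -0.008314
  f(2.236074) = 0.000025
  x_5 = 2.236074 - 0.000025×(2.236074 - 2.234208)/(0.000025 - (-0.008314))
       = 2.236068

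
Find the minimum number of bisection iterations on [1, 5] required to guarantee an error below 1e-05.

We need (b-a)/2^n ≤ 1e-05
(5 - 1)/2^n ≤ 1e-05
4/2^n ≤ 1e-05
2^n ≥ 400000
n ≥ log₂(400000) = 18.61
n ≥ 19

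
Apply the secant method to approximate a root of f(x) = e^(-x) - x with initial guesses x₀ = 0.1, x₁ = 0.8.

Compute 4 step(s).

f(x) = e^(-x) - x
x₀ = 0.1, x₁ = 0.8

Secant formula: x_{n+1} = x_n - f(x_n)(x_n - x_{n-1})/(f(x_n) - f(x_{n-1}))

Iteration 1:
  f(0.100000) = 0.804837
  f(0.800000) = -0.350671
  x_2 = 0.800000 - (-0.350671)×(0.800000 - 0.100000)/(-0.350671 - 0.804837)
       = 0.587566
Iteration 2:
  f(0.800000) = -0.350671
  f(0.587566) = -0.031887
  x_3 = 0.587566 - (-0.031887)×(0.587566 - 0.800000)/(-0.031887 - (-0.350671))
       = 0.566316
Iteration 3:
  f(0.587566) = -0.031887
  f(0.566316) = 0.001296
  x_4 = 0.566316 - 0.001296×(0.566316 - 0.587566)/(0.001296 - (-0.031887))
       = 0.567146
Iteration 4:
  f(0.566316) = 0.001296
  f(0.567146) = -0.000005
  x_5 = 0.567146 - (-0.000005)×(0.567146 - 0.566316)/(-0.000005 - 0.001296)
       = 0.567143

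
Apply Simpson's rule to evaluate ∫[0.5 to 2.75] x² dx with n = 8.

f(x) = x²
a = 0.5, b = 2.75, n = 8
h = (b - a)/n = 0.281250

Simpson's rule: (h/3)[f(x₀) + 4f(x₁) + 2f(x₂) + ... + f(xₙ)]

x_0 = 0.5000, f(x_0) = 0.250000, coefficient = 1
x_1 = 0.7812, f(x_1) = 0.610352, coefficient = 4
x_2 = 1.0625, f(x_2) = 1.128906, coefficient = 2
x_3 = 1.3438, f(x_3) = 1.805664, coefficient = 4
x_4 = 1.6250, f(x_4) = 2.640625, coefficient = 2
x_5 = 1.9062, f(x_5) = 3.633789, coefficient = 4
x_6 = 2.1875, f(x_6) = 4.785156, coefficient = 2
x_7 = 2.4688, f(x_7) = 6.094727, coefficient = 4
x_8 = 2.7500, f(x_8) = 7.562500, coefficient = 1

I ≈ (0.281250/3) × 73.500000 = 6.890625
Exact value: 6.890625
Error: 0.000000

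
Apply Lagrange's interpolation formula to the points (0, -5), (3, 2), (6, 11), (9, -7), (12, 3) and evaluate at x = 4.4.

Lagrange interpolation formula:
P(x) = Σ yᵢ × Lᵢ(x)
where Lᵢ(x) = Π_{j≠i} (x - xⱼ)/(xᵢ - xⱼ)

L_0(4.4) = (4.4 - 3)/(0 - 3) × (4.4 - 6)/(0 - 6) × (4.4 - 9)/(0 - 9) × (4.4 - 12)/(0 - 12) = -0.040283
L_1(4.4) = (4.4 - 0)/(3 - 0) × (4.4 - 6)/(3 - 6) × (4.4 - 9)/(3 - 9) × (4.4 - 12)/(3 - 12) = 0.506416
L_2(4.4) = (4.4 - 0)/(6 - 0) × (4.4 - 3)/(6 - 3) × (4.4 - 9)/(6 - 9) × (4.4 - 12)/(6 - 12) = 0.664672
L_3(4.4) = (4.4 - 0)/(9 - 0) × (4.4 - 3)/(9 - 3) × (4.4 - 6)/(9 - 6) × (4.4 - 12)/(9 - 12) = -0.154127
L_4(4.4) = (4.4 - 0)/(12 - 0) × (4.4 - 3)/(12 - 3) × (4.4 - 6)/(12 - 6) × (4.4 - 9)/(12 - 9) = 0.023322

P(4.4) = (-5)×L_0(4.4) + 2×L_1(4.4) + 11×L_2(4.4) + (-7)×L_3(4.4) + 3×L_4(4.4)
P(4.4) = 9.674489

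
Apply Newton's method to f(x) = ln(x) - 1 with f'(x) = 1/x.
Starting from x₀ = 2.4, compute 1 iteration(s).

f(x) = ln(x) - 1
f'(x) = 1/x
x₀ = 2.4

Newton-Raphson formula: x_{n+1} = x_n - f(x_n)/f'(x_n)

Iteration 1:
  f(2.400000) = -0.124531
  f'(2.400000) = 0.416667
  x_1 = 2.400000 - (-0.124531)/0.416667 = 2.698875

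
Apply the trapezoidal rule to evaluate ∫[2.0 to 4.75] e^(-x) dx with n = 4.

f(x) = e^(-x)
a = 2.0, b = 4.75, n = 4
h = (b - a)/n = 0.687500

Trapezoidal rule: (h/2)[f(x₀) + 2f(x₁) + 2f(x₂) + ... + f(xₙ)]

x_0 = 2.0000, f(x_0) = 0.135335, coefficient = 1
x_1 = 2.6875, f(x_1) = 0.068051, coefficient = 2
x_2 = 3.3750, f(x_2) = 0.034218, coefficient = 2
x_3 = 4.0625, f(x_3) = 0.017206, coefficient = 2
x_4 = 4.7500, f(x_4) = 0.008652, coefficient = 1

I ≈ (0.687500/2) × 0.382937 = 0.131635
Exact value: 0.126684
Error: 0.004951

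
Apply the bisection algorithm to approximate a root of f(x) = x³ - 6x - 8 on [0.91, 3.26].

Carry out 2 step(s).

f(x) = x³ - 6x - 8
Initial interval: [0.91, 3.26]

Iteration 1:
  c_1 = (0.910000 + 3.260000)/2 = 2.085000
  f(c_1) = f(2.085000) = -11.446036
  f(a) × f(c) ≥ 0, new interval: [2.085000, 3.260000]
Iteration 2:
  c_2 = (2.085000 + 3.260000)/2 = 2.672500
  f(c_2) = f(2.672500) = -4.947320
  f(a) × f(c) ≥ 0, new interval: [2.672500, 3.260000]

After 2 iteration(s), the approximation is c_2 = 2.672500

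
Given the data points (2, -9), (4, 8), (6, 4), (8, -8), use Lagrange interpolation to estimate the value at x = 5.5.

Lagrange interpolation formula:
P(x) = Σ yᵢ × Lᵢ(x)
where Lᵢ(x) = Π_{j≠i} (x - xⱼ)/(xᵢ - xⱼ)

L_0(5.5) = (5.5 - 4)/(2 - 4) × (5.5 - 6)/(2 - 6) × (5.5 - 8)/(2 - 8) = -0.039062
L_1(5.5) = (5.5 - 2)/(4 - 2) × (5.5 - 6)/(4 - 6) × (5.5 - 8)/(4 - 8) = 0.273438
L_2(5.5) = (5.5 - 2)/(6 - 2) × (5.5 - 4)/(6 - 4) × (5.5 - 8)/(6 - 8) = 0.820312
L_3(5.5) = (5.5 - 2)/(8 - 2) × (5.5 - 4)/(8 - 4) × (5.5 - 6)/(8 - 6) = -0.054688

P(5.5) = (-9)×L_0(5.5) + 8×L_1(5.5) + 4×L_2(5.5) + (-8)×L_3(5.5)
P(5.5) = 6.257812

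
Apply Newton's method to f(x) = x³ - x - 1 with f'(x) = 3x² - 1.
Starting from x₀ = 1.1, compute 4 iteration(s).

f(x) = x³ - x - 1
f'(x) = 3x² - 1
x₀ = 1.1

Newton-Raphson formula: x_{n+1} = x_n - f(x_n)/f'(x_n)

Iteration 1:
  f(1.100000) = -0.769000
  f'(1.100000) = 2.630000
  x_1 = 1.100000 - (-0.769000)/2.630000 = 1.392395
Iteration 2:
  f(1.392395) = 0.307132
  f'(1.392395) = 4.816295
  x_2 = 1.392395 - 0.307132/4.816295 = 1.328626
Iteration 3:
  f(1.328626) = 0.016727
  f'(1.328626) = 4.295742
  x_3 = 1.328626 - 0.016727/4.295742 = 1.324732
Iteration 4:
  f(1.324732) = 0.000060
  f'(1.324732) = 4.264746
  x_4 = 1.324732 - 0.000060/4.264746 = 1.324718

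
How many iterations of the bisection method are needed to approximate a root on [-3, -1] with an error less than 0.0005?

We need (b-a)/2^n ≤ 0.0005
(-1 - (-3))/2^n ≤ 0.0005
2/2^n ≤ 0.0005
2^n ≥ 4000
n ≥ log₂(4000) = 11.97
n ≥ 12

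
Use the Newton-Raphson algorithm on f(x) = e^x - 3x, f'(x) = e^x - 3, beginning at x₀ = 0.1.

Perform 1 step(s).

f(x) = e^x - 3x
f'(x) = e^x - 3
x₀ = 0.1

Newton-Raphson formula: x_{n+1} = x_n - f(x_n)/f'(x_n)

Iteration 1:
  f(0.100000) = 0.805171
  f'(0.100000) = -1.894829
  x_1 = 0.100000 - 0.805171/(-1.894829) = 0.524931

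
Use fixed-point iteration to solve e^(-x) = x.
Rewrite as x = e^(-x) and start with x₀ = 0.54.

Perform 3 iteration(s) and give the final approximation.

Equation: e^(-x) = x
Fixed-point form: x = e^(-x)
x₀ = 0.54

x_1 = g(0.540000) = 0.582748
x_2 = g(0.582748) = 0.558362
x_3 = g(0.558362) = 0.572146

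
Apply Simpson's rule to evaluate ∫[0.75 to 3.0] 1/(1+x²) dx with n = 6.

f(x) = 1/(1+x²)
a = 0.75, b = 3.0, n = 6
h = (b - a)/n = 0.375000

Simpson's rule: (h/3)[f(x₀) + 4f(x₁) + 2f(x₂) + ... + f(xₙ)]

x_0 = 0.7500, f(x_0) = 0.640000, coefficient = 1
x_1 = 1.1250, f(x_1) = 0.441379, coefficient = 4
x_2 = 1.5000, f(x_2) = 0.307692, coefficient = 2
x_3 = 1.8750, f(x_3) = 0.221453, coefficient = 4
x_4 = 2.2500, f(x_4) = 0.164948, coefficient = 2
x_5 = 2.6250, f(x_5) = 0.126733, coefficient = 4
x_6 = 3.0000, f(x_6) = 0.100000, coefficient = 1

I ≈ (0.375000/3) × 4.843543 = 0.605443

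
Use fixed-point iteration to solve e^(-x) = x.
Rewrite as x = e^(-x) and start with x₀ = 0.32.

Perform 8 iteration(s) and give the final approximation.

Equation: e^(-x) = x
Fixed-point form: x = e^(-x)
x₀ = 0.32

x_1 = g(0.320000) = 0.726149
x_2 = g(0.726149) = 0.483768
x_3 = g(0.483768) = 0.616456
x_4 = g(0.616456) = 0.539854
x_5 = g(0.539854) = 0.582833
x_6 = g(0.582833) = 0.558314
x_7 = g(0.558314) = 0.572173
x_8 = g(0.572173) = 0.564298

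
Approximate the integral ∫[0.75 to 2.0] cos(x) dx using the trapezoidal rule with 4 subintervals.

f(x) = cos(x)
a = 0.75, b = 2.0, n = 4
h = (b - a)/n = 0.312500

Trapezoidal rule: (h/2)[f(x₀) + 2f(x₁) + 2f(x₂) + ... + f(xₙ)]

x_0 = 0.7500, f(x_0) = 0.731689, coefficient = 1
x_1 = 1.0625, f(x_1) = 0.486690, coefficient = 2
x_2 = 1.3750, f(x_2) = 0.194548, coefficient = 2
x_3 = 1.6875, f(x_3) = -0.116439, coefficient = 2
x_4 = 2.0000, f(x_4) = -0.416147, coefficient = 1

I ≈ (0.312500/2) × 1.445139 = 0.225803
Exact value: 0.227659
Error: 0.001856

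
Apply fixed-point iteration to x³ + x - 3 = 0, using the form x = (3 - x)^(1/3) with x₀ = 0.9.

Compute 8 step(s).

Equation: x³ + x - 3 = 0
Fixed-point form: x = (3 - x)^(1/3)
x₀ = 0.9

x_1 = g(0.900000) = 1.280579
x_2 = g(1.280579) = 1.198011
x_3 = g(1.198011) = 1.216888
x_4 = g(1.216888) = 1.212624
x_5 = g(1.212624) = 1.213590
x_6 = g(1.213590) = 1.213371
x_7 = g(1.213371) = 1.213421
x_8 = g(1.213421) = 1.213410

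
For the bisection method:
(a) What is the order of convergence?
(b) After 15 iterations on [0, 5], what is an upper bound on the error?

(a) Bisection has linear (order 1) convergence; the error is halved each step.

(b) Error bound = (b-a)/2^n = (5 - 0)/2^{15}
    = 5/2^{15}

(a) 1 (linear); (b) error ≤ 1.53e-04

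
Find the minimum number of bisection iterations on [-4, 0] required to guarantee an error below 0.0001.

We need (b-a)/2^n ≤ 0.0001
(0 - (-4))/2^n ≤ 0.0001
4/2^n ≤ 0.0001
2^n ≥ 40000
n ≥ log₂(40000) = 15.29
n ≥ 16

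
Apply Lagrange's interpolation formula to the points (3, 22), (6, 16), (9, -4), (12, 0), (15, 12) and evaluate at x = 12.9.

Lagrange interpolation formula:
P(x) = Σ yᵢ × Lᵢ(x)
where Lᵢ(x) = Π_{j≠i} (x - xⱼ)/(xᵢ - xⱼ)

L_0(12.9) = (12.9 - 6)/(3 - 6) × (12.9 - 9)/(3 - 9) × (12.9 - 12)/(3 - 12) × (12.9 - 15)/(3 - 15) = -0.026163
L_1(12.9) = (12.9 - 3)/(6 - 3) × (12.9 - 9)/(6 - 9) × (12.9 - 12)/(6 - 12) × (12.9 - 15)/(6 - 15) = 0.150150
L_2(12.9) = (12.9 - 3)/(9 - 3) × (12.9 - 6)/(9 - 6) × (12.9 - 12)/(9 - 12) × (12.9 - 15)/(9 - 15) = -0.398475
L_3(12.9) = (12.9 - 3)/(12 - 3) × (12.9 - 6)/(12 - 6) × (12.9 - 9)/(12 - 9) × (12.9 - 15)/(12 - 15) = 1.151150
L_4(12.9) = (12.9 - 3)/(15 - 3) × (12.9 - 6)/(15 - 6) × (12.9 - 9)/(15 - 9) × (12.9 - 12)/(15 - 12) = 0.123338

P(12.9) = 22×L_0(12.9) + 16×L_1(12.9) + (-4)×L_2(12.9) + 0×L_3(12.9) + 12×L_4(12.9)
P(12.9) = 4.900775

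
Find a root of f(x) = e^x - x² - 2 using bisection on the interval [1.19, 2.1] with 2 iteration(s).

f(x) = e^x - x² - 2
Initial interval: [1.19, 2.1]

Iteration 1:
  c_1 = (1.190000 + 2.100000)/2 = 1.645000
  f(c_1) = f(1.645000) = 0.474985
  f(a) × f(c) < 0, new interval: [1.190000, 1.645000]
Iteration 2:
  c_2 = (1.190000 + 1.645000)/2 = 1.417500
  f(c_2) = f(1.417500) = 0.117484
  f(a) × f(c) < 0, new interval: [1.190000, 1.417500]

After 2 iteration(s), the approximation is c_2 = 1.417500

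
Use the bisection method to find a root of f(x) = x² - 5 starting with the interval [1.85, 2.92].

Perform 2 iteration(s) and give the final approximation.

f(x) = x² - 5
Initial interval: [1.85, 2.92]

Iteration 1:
  c_1 = (1.850000 + 2.920000)/2 = 2.385000
  f(c_1) = f(2.385000) = 0.688225
  f(a) × f(c) < 0, new interval: [1.850000, 2.385000]
Iteration 2:
  c_2 = (1.850000 + 2.385000)/2 = 2.117500
  f(c_2) = f(2.117500) = -0.516194
  f(a) × f(c) ≥ 0, new interval: [2.117500, 2.385000]

After 2 iteration(s), the approximation is c_2 = 2.117500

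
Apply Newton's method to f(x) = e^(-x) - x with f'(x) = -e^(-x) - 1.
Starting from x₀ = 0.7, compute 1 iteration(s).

f(x) = e^(-x) - x
f'(x) = -e^(-x) - 1
x₀ = 0.7

Newton-Raphson formula: x_{n+1} = x_n - f(x_n)/f'(x_n)

Iteration 1:
  f(0.700000) = -0.203415
  f'(0.700000) = -1.496585
  x_1 = 0.700000 - (-0.203415)/(-1.496585) = 0.564081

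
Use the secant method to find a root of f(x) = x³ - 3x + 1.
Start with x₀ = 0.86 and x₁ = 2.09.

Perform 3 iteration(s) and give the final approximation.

f(x) = x³ - 3x + 1
x₀ = 0.86, x₁ = 2.09

Secant formula: x_{n+1} = x_n - f(x_n)(x_n - x_{n-1})/(f(x_n) - f(x_{n-1}))

Iteration 1:
  f(0.860000) = -0.943944
  f(2.090000) = 3.859329
  x_2 = 2.090000 - 3.859329×(2.090000 - 0.860000)/(3.859329 - (-0.943944))
       = 1.101721
Iteration 2:
  f(2.090000) = 3.859329
  f(1.101721) = -0.967906
  x_3 = 1.101721 - (-0.967906)×(1.101721 - 2.090000)/(-0.967906 - 3.859329)
       = 1.299880
Iteration 3:
  f(1.101721) = -0.967906
  f(1.299880) = -0.703248
  x_4 = 1.299880 - (-0.703248)×(1.299880 - 1.101721)/(-0.703248 - (-0.967906))
       = 1.826428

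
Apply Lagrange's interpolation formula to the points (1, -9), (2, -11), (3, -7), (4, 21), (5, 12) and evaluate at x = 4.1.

Lagrange interpolation formula:
P(x) = Σ yᵢ × Lᵢ(x)
where Lᵢ(x) = Π_{j≠i} (x - xⱼ)/(xᵢ - xⱼ)

L_0(4.1) = (4.1 - 2)/(1 - 2) × (4.1 - 3)/(1 - 3) × (4.1 - 4)/(1 - 4) × (4.1 - 5)/(1 - 5) = -0.008662
L_1(4.1) = (4.1 - 1)/(2 - 1) × (4.1 - 3)/(2 - 3) × (4.1 - 4)/(2 - 4) × (4.1 - 5)/(2 - 5) = 0.051150
L_2(4.1) = (4.1 - 1)/(3 - 1) × (4.1 - 2)/(3 - 2) × (4.1 - 4)/(3 - 4) × (4.1 - 5)/(3 - 5) = -0.146475
L_3(4.1) = (4.1 - 1)/(4 - 1) × (4.1 - 2)/(4 - 2) × (4.1 - 3)/(4 - 3) × (4.1 - 5)/(4 - 5) = 1.074150
L_4(4.1) = (4.1 - 1)/(5 - 1) × (4.1 - 2)/(5 - 2) × (4.1 - 3)/(5 - 3) × (4.1 - 4)/(5 - 4) = 0.029837

P(4.1) = (-9)×L_0(4.1) + (-11)×L_1(4.1) + (-7)×L_2(4.1) + 21×L_3(4.1) + 12×L_4(4.1)
P(4.1) = 23.455837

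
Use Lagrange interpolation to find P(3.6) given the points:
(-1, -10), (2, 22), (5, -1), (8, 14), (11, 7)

Lagrange interpolation formula:
P(x) = Σ yᵢ × Lᵢ(x)
where Lᵢ(x) = Π_{j≠i} (x - xⱼ)/(xᵢ - xⱼ)

L_0(3.6) = (3.6 - 2)/(-1 - 2) × (3.6 - 5)/(-1 - 5) × (3.6 - 8)/(-1 - 8) × (3.6 - 11)/(-1 - 11) = -0.037518
L_1(3.6) = (3.6 - (-1))/(2 - (-1)) × (3.6 - 5)/(2 - 5) × (3.6 - 8)/(2 - 8) × (3.6 - 11)/(2 - 11) = 0.431453
L_2(3.6) = (3.6 - (-1))/(5 - (-1)) × (3.6 - 2)/(5 - 2) × (3.6 - 8)/(5 - 8) × (3.6 - 11)/(5 - 11) = 0.739635
L_3(3.6) = (3.6 - (-1))/(8 - (-1)) × (3.6 - 2)/(8 - 2) × (3.6 - 5)/(8 - 5) × (3.6 - 11)/(8 - 11) = -0.156892
L_4(3.6) = (3.6 - (-1))/(11 - (-1)) × (3.6 - 2)/(11 - 2) × (3.6 - 5)/(11 - 5) × (3.6 - 8)/(11 - 8) = 0.023322

P(3.6) = (-10)×L_0(3.6) + 22×L_1(3.6) + (-1)×L_2(3.6) + 14×L_3(3.6) + 7×L_4(3.6)
P(3.6) = 7.094281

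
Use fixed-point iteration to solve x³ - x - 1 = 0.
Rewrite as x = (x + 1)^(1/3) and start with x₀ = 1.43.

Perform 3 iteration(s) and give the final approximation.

Equation: x³ - x - 1 = 0
Fixed-point form: x = (x + 1)^(1/3)
x₀ = 1.43

x_1 = g(1.430000) = 1.344421
x_2 = g(1.344421) = 1.328450
x_3 = g(1.328450) = 1.325426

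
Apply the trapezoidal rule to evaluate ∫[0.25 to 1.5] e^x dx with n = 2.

f(x) = e^x
a = 0.25, b = 1.5, n = 2
h = (b - a)/n = 0.625000

Trapezoidal rule: (h/2)[f(x₀) + 2f(x₁) + 2f(x₂) + ... + f(xₙ)]

x_0 = 0.2500, f(x_0) = 1.284025, coefficient = 1
x_1 = 0.8750, f(x_1) = 2.398875, coefficient = 2
x_2 = 1.5000, f(x_2) = 4.481689, coefficient = 1

I ≈ (0.625000/2) × 10.563465 = 3.301083
Exact value: 3.197664
Error: 0.103419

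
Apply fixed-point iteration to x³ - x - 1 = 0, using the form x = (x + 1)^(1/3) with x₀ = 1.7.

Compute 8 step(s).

Equation: x³ - x - 1 = 0
Fixed-point form: x = (x + 1)^(1/3)
x₀ = 1.7

x_1 = g(1.700000) = 1.392477
x_2 = g(1.392477) = 1.337465
x_3 = g(1.337465) = 1.327135
x_4 = g(1.327135) = 1.325177
x_5 = g(1.325177) = 1.324805
x_6 = g(1.324805) = 1.324735
x_7 = g(1.324735) = 1.324721
x_8 = g(1.324721) = 1.324719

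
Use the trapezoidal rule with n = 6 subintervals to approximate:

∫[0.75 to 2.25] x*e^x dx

f(x) = x*e^x
a = 0.75, b = 2.25, n = 6
h = (b - a)/n = 0.250000

Trapezoidal rule: (h/2)[f(x₀) + 2f(x₁) + 2f(x₂) + ... + f(xₙ)]

x_0 = 0.7500, f(x_0) = 1.587750, coefficient = 1
x_1 = 1.0000, f(x_1) = 2.718282, coefficient = 2
x_2 = 1.2500, f(x_2) = 4.362929, coefficient = 2
x_3 = 1.5000, f(x_3) = 6.722534, coefficient = 2
x_4 = 1.7500, f(x_4) = 10.070555, coefficient = 2
x_5 = 2.0000, f(x_5) = 14.778112, coefficient = 2
x_6 = 2.2500, f(x_6) = 21.347406, coefficient = 1

I ≈ (0.250000/2) × 100.239978 = 12.529997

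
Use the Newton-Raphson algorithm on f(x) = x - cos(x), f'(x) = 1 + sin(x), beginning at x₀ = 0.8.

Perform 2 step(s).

f(x) = x - cos(x)
f'(x) = 1 + sin(x)
x₀ = 0.8

Newton-Raphson formula: x_{n+1} = x_n - f(x_n)/f'(x_n)

Iteration 1:
  f(0.800000) = 0.103293
  f'(0.800000) = 1.717356
  x_1 = 0.800000 - 0.103293/1.717356 = 0.739853
Iteration 2:
  f(0.739853) = 0.001286
  f'(0.739853) = 1.674180
  x_2 = 0.739853 - 0.001286/1.674180 = 0.739085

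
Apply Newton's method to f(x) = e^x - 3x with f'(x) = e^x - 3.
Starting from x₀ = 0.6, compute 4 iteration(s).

f(x) = e^x - 3x
f'(x) = e^x - 3
x₀ = 0.6

Newton-Raphson formula: x_{n+1} = x_n - f(x_n)/f'(x_n)

Iteration 1:
  f(0.600000) = 0.022119
  f'(0.600000) = -1.177881
  x_1 = 0.600000 - 0.022119/(-1.177881) = 0.618778
Iteration 2:
  f(0.618778) = 0.000323
  f'(0.618778) = -1.143341
  x_2 = 0.618778 - 0.000323/(-1.143341) = 0.619061
Iteration 3:
  f(0.619061) = 0.000000
  f'(0.619061) = -1.142816
  x_3 = 0.619061 - 0.000000/(-1.142816) = 0.619061
Iteration 4:
  f(0.619061) = 0.000000
  f'(0.619061) = -1.142816
  x_4 = 0.619061 - 0.000000/(-1.142816) = 0.619061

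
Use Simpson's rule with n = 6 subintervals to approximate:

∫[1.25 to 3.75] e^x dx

f(x) = e^x
a = 1.25, b = 3.75, n = 6
h = (b - a)/n = 0.416667

Simpson's rule: (h/3)[f(x₀) + 4f(x₁) + 2f(x₂) + ... + f(xₙ)]

x_0 = 1.2500, f(x_0) = 3.490343, coefficient = 1
x_1 = 1.6667, f(x_1) = 5.294490, coefficient = 4
x_2 = 2.0833, f(x_2) = 8.031195, coefficient = 2
x_3 = 2.5000, f(x_3) = 12.182494, coefficient = 4
x_4 = 2.9167, f(x_4) = 18.479586, coefficient = 2
x_5 = 3.3333, f(x_5) = 28.031625, coefficient = 4
x_6 = 3.7500, f(x_6) = 42.521082, coefficient = 1

I ≈ (0.416667/3) × 281.067423 = 39.037142
Exact value: 39.030739
Error: 0.006403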